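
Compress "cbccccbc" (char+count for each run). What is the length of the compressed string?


Input: cbccccbc
Runs:
  'c' x 1 => "c1"
  'b' x 1 => "b1"
  'c' x 4 => "c4"
  'b' x 1 => "b1"
  'c' x 1 => "c1"
Compressed: "c1b1c4b1c1"
Compressed length: 10

10


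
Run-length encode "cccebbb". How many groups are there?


Input: cccebbb
Scanning for consecutive runs:
  Group 1: 'c' x 3 (positions 0-2)
  Group 2: 'e' x 1 (positions 3-3)
  Group 3: 'b' x 3 (positions 4-6)
Total groups: 3

3


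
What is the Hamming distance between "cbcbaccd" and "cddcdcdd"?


Comparing "cbcbaccd" and "cddcdcdd" position by position:
  Position 0: 'c' vs 'c' => same
  Position 1: 'b' vs 'd' => differ
  Position 2: 'c' vs 'd' => differ
  Position 3: 'b' vs 'c' => differ
  Position 4: 'a' vs 'd' => differ
  Position 5: 'c' vs 'c' => same
  Position 6: 'c' vs 'd' => differ
  Position 7: 'd' vs 'd' => same
Total differences (Hamming distance): 5

5


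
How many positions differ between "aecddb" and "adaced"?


Comparing "aecddb" and "adaced" position by position:
  Position 0: 'a' vs 'a' => same
  Position 1: 'e' vs 'd' => DIFFER
  Position 2: 'c' vs 'a' => DIFFER
  Position 3: 'd' vs 'c' => DIFFER
  Position 4: 'd' vs 'e' => DIFFER
  Position 5: 'b' vs 'd' => DIFFER
Positions that differ: 5

5


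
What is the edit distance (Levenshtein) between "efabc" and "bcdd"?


Computing edit distance: "efabc" -> "bcdd"
DP table:
           b    c    d    d
      0    1    2    3    4
  e   1    1    2    3    4
  f   2    2    2    3    4
  a   3    3    3    3    4
  b   4    3    4    4    4
  c   5    4    3    4    5
Edit distance = dp[5][4] = 5

5


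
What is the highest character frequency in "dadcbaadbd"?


Input: dadcbaadbd
Character counts:
  'a': 3
  'b': 2
  'c': 1
  'd': 4
Maximum frequency: 4

4


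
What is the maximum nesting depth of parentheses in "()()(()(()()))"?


Input: "()()(()(()()))"
Tracking depth:
  Position 0 '(': depth becomes 1
  Position 1 ')': depth becomes 0
  Position 2 '(': depth becomes 1
  Position 3 ')': depth becomes 0
  Position 4 '(': depth becomes 1
  Position 5 '(': depth becomes 2
  Position 6 ')': depth becomes 1
  Position 7 '(': depth becomes 2
  Position 8 '(': depth becomes 3
  Position 9 ')': depth becomes 2
  Position 10 '(': depth becomes 3
  Position 11 ')': depth becomes 2
  Position 12 ')': depth becomes 1
  Position 13 ')': depth becomes 0
Maximum depth reached: 3

3


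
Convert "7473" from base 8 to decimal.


Input: "7473" in base 8
Positional expansion:
  Digit '7' (value 7) x 8^3 = 3584
  Digit '4' (value 4) x 8^2 = 256
  Digit '7' (value 7) x 8^1 = 56
  Digit '3' (value 3) x 8^0 = 3
Sum = 3899

3899


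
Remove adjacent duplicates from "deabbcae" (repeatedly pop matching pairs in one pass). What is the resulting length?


Input: deabbcae
Stack-based adjacent duplicate removal:
  Read 'd': push. Stack: d
  Read 'e': push. Stack: de
  Read 'a': push. Stack: dea
  Read 'b': push. Stack: deab
  Read 'b': matches stack top 'b' => pop. Stack: dea
  Read 'c': push. Stack: deac
  Read 'a': push. Stack: deaca
  Read 'e': push. Stack: deacae
Final stack: "deacae" (length 6)

6


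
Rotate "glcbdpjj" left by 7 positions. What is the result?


Input: "glcbdpjj", rotate left by 7
First 7 characters: "glcbdpj"
Remaining characters: "j"
Concatenate remaining + first: "j" + "glcbdpj" = "jglcbdpj"

jglcbdpj


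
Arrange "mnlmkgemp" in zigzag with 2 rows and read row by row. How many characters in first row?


Zigzag "mnlmkgemp" into 2 rows:
Placing characters:
  'm' => row 0
  'n' => row 1
  'l' => row 0
  'm' => row 1
  'k' => row 0
  'g' => row 1
  'e' => row 0
  'm' => row 1
  'p' => row 0
Rows:
  Row 0: "mlkep"
  Row 1: "nmgm"
First row length: 5

5


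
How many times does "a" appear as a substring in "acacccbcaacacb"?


Searching for "a" in "acacccbcaacacb"
Scanning each position:
  Position 0: "a" => MATCH
  Position 1: "c" => no
  Position 2: "a" => MATCH
  Position 3: "c" => no
  Position 4: "c" => no
  Position 5: "c" => no
  Position 6: "b" => no
  Position 7: "c" => no
  Position 8: "a" => MATCH
  Position 9: "a" => MATCH
  Position 10: "c" => no
  Position 11: "a" => MATCH
  Position 12: "c" => no
  Position 13: "b" => no
Total occurrences: 5

5


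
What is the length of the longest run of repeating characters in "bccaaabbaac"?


Input: "bccaaabbaac"
Scanning for longest run:
  Position 1 ('c'): new char, reset run to 1
  Position 2 ('c'): continues run of 'c', length=2
  Position 3 ('a'): new char, reset run to 1
  Position 4 ('a'): continues run of 'a', length=2
  Position 5 ('a'): continues run of 'a', length=3
  Position 6 ('b'): new char, reset run to 1
  Position 7 ('b'): continues run of 'b', length=2
  Position 8 ('a'): new char, reset run to 1
  Position 9 ('a'): continues run of 'a', length=2
  Position 10 ('c'): new char, reset run to 1
Longest run: 'a' with length 3

3


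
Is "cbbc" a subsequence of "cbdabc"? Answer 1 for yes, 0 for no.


Check if "cbbc" is a subsequence of "cbdabc"
Greedy scan:
  Position 0 ('c'): matches sub[0] = 'c'
  Position 1 ('b'): matches sub[1] = 'b'
  Position 2 ('d'): no match needed
  Position 3 ('a'): no match needed
  Position 4 ('b'): matches sub[2] = 'b'
  Position 5 ('c'): matches sub[3] = 'c'
All 4 characters matched => is a subsequence

1


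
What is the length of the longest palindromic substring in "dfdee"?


Input: "dfdee"
Checking substrings for palindromes:
  [0:3] "dfd" (len 3) => palindrome
  [3:5] "ee" (len 2) => palindrome
Longest palindromic substring: "dfd" with length 3

3


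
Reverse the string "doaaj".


Input: doaaj
Reading characters right to left:
  Position 4: 'j'
  Position 3: 'a'
  Position 2: 'a'
  Position 1: 'o'
  Position 0: 'd'
Reversed: jaaod

jaaod


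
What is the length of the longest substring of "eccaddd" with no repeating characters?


Input: "eccaddd"
Sliding window (track last position of each char):
  Position 0 ('e'): window [0,0] length 1 -- new best
  Position 1 ('c'): window [0,1] length 2 -- new best
  Position 2 ('c'): repeat (last at 1), move window start to 2
  Position 2 ('c'): window [2,2] length 1
  Position 3 ('a'): window [2,3] length 2
  Position 4 ('d'): window [2,4] length 3 -- new best
  Position 5 ('d'): repeat (last at 4), move window start to 5
  Position 5 ('d'): window [5,5] length 1
  Position 6 ('d'): repeat (last at 5), move window start to 6
  Position 6 ('d'): window [6,6] length 1
Longest substring with no repeats: "cad" with length 3

3


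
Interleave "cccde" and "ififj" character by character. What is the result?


Interleaving "cccde" and "ififj":
  Position 0: 'c' from first, 'i' from second => "ci"
  Position 1: 'c' from first, 'f' from second => "cf"
  Position 2: 'c' from first, 'i' from second => "ci"
  Position 3: 'd' from first, 'f' from second => "df"
  Position 4: 'e' from first, 'j' from second => "ej"
Result: cicfcidfej

cicfcidfej


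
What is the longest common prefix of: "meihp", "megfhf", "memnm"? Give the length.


Words: meihp, megfhf, memnm
  Position 0: all 'm' => match
  Position 1: all 'e' => match
  Position 2: ('i', 'g', 'm') => mismatch, stop
LCP = "me" (length 2)

2


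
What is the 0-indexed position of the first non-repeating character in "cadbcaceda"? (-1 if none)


Input: cadbcaceda
Character frequencies:
  'a': 3
  'b': 1
  'c': 3
  'd': 2
  'e': 1
Scanning left to right for freq == 1:
  Position 0 ('c'): freq=3, skip
  Position 1 ('a'): freq=3, skip
  Position 2 ('d'): freq=2, skip
  Position 3 ('b'): unique! => answer = 3

3


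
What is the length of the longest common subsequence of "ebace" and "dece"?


LCS of "ebace" and "dece"
DP table:
           d    e    c    e
      0    0    0    0    0
  e   0    0    1    1    1
  b   0    0    1    1    1
  a   0    0    1    1    1
  c   0    0    1    2    2
  e   0    0    1    2    3
LCS length = dp[5][4] = 3

3


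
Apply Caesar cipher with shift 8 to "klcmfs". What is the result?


Caesar cipher: shift "klcmfs" by 8
  'k' (pos 10) + 8 = pos 18 = 's'
  'l' (pos 11) + 8 = pos 19 = 't'
  'c' (pos 2) + 8 = pos 10 = 'k'
  'm' (pos 12) + 8 = pos 20 = 'u'
  'f' (pos 5) + 8 = pos 13 = 'n'
  's' (pos 18) + 8 = pos 0 = 'a'
Result: stkuna

stkuna


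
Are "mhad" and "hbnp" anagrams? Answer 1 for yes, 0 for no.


Strings: "mhad", "hbnp"
Sorted first:  adhm
Sorted second: bhnp
Differ at position 0: 'a' vs 'b' => not anagrams

0


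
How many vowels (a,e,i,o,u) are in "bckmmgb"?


Input: bckmmgb
Checking each character:
  'b' at position 0: consonant
  'c' at position 1: consonant
  'k' at position 2: consonant
  'm' at position 3: consonant
  'm' at position 4: consonant
  'g' at position 5: consonant
  'b' at position 6: consonant
Total vowels: 0

0


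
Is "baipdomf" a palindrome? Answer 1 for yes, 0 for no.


Input: baipdomf
Reversed: fmodpiab
  Compare pos 0 ('b') with pos 7 ('f'): MISMATCH
  Compare pos 1 ('a') with pos 6 ('m'): MISMATCH
  Compare pos 2 ('i') with pos 5 ('o'): MISMATCH
  Compare pos 3 ('p') with pos 4 ('d'): MISMATCH
Result: not a palindrome

0


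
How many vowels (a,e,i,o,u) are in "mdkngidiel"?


Input: mdkngidiel
Checking each character:
  'm' at position 0: consonant
  'd' at position 1: consonant
  'k' at position 2: consonant
  'n' at position 3: consonant
  'g' at position 4: consonant
  'i' at position 5: vowel (running total: 1)
  'd' at position 6: consonant
  'i' at position 7: vowel (running total: 2)
  'e' at position 8: vowel (running total: 3)
  'l' at position 9: consonant
Total vowels: 3

3


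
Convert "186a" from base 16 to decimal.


Input: "186a" in base 16
Positional expansion:
  Digit '1' (value 1) x 16^3 = 4096
  Digit '8' (value 8) x 16^2 = 2048
  Digit '6' (value 6) x 16^1 = 96
  Digit 'a' (value 10) x 16^0 = 10
Sum = 6250

6250


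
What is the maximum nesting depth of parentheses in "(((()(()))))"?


Input: "(((()(()))))"
Tracking depth:
  Position 0 '(': depth becomes 1
  Position 1 '(': depth becomes 2
  Position 2 '(': depth becomes 3
  Position 3 '(': depth becomes 4
  Position 4 ')': depth becomes 3
  Position 5 '(': depth becomes 4
  Position 6 '(': depth becomes 5
  Position 7 ')': depth becomes 4
  Position 8 ')': depth becomes 3
  Position 9 ')': depth becomes 2
  Position 10 ')': depth becomes 1
  Position 11 ')': depth becomes 0
Maximum depth reached: 5

5


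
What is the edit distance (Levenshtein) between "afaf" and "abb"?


Computing edit distance: "afaf" -> "abb"
DP table:
           a    b    b
      0    1    2    3
  a   1    0    1    2
  f   2    1    1    2
  a   3    2    2    2
  f   4    3    3    3
Edit distance = dp[4][3] = 3

3


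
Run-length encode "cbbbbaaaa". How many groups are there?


Input: cbbbbaaaa
Scanning for consecutive runs:
  Group 1: 'c' x 1 (positions 0-0)
  Group 2: 'b' x 4 (positions 1-4)
  Group 3: 'a' x 4 (positions 5-8)
Total groups: 3

3


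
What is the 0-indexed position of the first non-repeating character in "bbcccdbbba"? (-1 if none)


Input: bbcccdbbba
Character frequencies:
  'a': 1
  'b': 5
  'c': 3
  'd': 1
Scanning left to right for freq == 1:
  Position 0 ('b'): freq=5, skip
  Position 1 ('b'): freq=5, skip
  Position 2 ('c'): freq=3, skip
  Position 3 ('c'): freq=3, skip
  Position 4 ('c'): freq=3, skip
  Position 5 ('d'): unique! => answer = 5

5


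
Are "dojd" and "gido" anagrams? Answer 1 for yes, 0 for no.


Strings: "dojd", "gido"
Sorted first:  ddjo
Sorted second: dgio
Differ at position 1: 'd' vs 'g' => not anagrams

0


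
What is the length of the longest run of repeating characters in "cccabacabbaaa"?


Input: "cccabacabbaaa"
Scanning for longest run:
  Position 1 ('c'): continues run of 'c', length=2
  Position 2 ('c'): continues run of 'c', length=3
  Position 3 ('a'): new char, reset run to 1
  Position 4 ('b'): new char, reset run to 1
  Position 5 ('a'): new char, reset run to 1
  Position 6 ('c'): new char, reset run to 1
  Position 7 ('a'): new char, reset run to 1
  Position 8 ('b'): new char, reset run to 1
  Position 9 ('b'): continues run of 'b', length=2
  Position 10 ('a'): new char, reset run to 1
  Position 11 ('a'): continues run of 'a', length=2
  Position 12 ('a'): continues run of 'a', length=3
Longest run: 'c' with length 3

3


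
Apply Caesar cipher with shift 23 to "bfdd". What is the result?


Caesar cipher: shift "bfdd" by 23
  'b' (pos 1) + 23 = pos 24 = 'y'
  'f' (pos 5) + 23 = pos 2 = 'c'
  'd' (pos 3) + 23 = pos 0 = 'a'
  'd' (pos 3) + 23 = pos 0 = 'a'
Result: ycaa

ycaa


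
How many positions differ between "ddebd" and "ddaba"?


Comparing "ddebd" and "ddaba" position by position:
  Position 0: 'd' vs 'd' => same
  Position 1: 'd' vs 'd' => same
  Position 2: 'e' vs 'a' => DIFFER
  Position 3: 'b' vs 'b' => same
  Position 4: 'd' vs 'a' => DIFFER
Positions that differ: 2

2


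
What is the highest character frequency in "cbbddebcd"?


Input: cbbddebcd
Character counts:
  'b': 3
  'c': 2
  'd': 3
  'e': 1
Maximum frequency: 3

3


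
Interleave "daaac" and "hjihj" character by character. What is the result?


Interleaving "daaac" and "hjihj":
  Position 0: 'd' from first, 'h' from second => "dh"
  Position 1: 'a' from first, 'j' from second => "aj"
  Position 2: 'a' from first, 'i' from second => "ai"
  Position 3: 'a' from first, 'h' from second => "ah"
  Position 4: 'c' from first, 'j' from second => "cj"
Result: dhajaiahcj

dhajaiahcj


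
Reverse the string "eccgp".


Input: eccgp
Reading characters right to left:
  Position 4: 'p'
  Position 3: 'g'
  Position 2: 'c'
  Position 1: 'c'
  Position 0: 'e'
Reversed: pgcce

pgcce


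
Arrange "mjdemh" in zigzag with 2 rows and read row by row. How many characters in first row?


Zigzag "mjdemh" into 2 rows:
Placing characters:
  'm' => row 0
  'j' => row 1
  'd' => row 0
  'e' => row 1
  'm' => row 0
  'h' => row 1
Rows:
  Row 0: "mdm"
  Row 1: "jeh"
First row length: 3

3


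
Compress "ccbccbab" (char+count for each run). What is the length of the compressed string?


Input: ccbccbab
Runs:
  'c' x 2 => "c2"
  'b' x 1 => "b1"
  'c' x 2 => "c2"
  'b' x 1 => "b1"
  'a' x 1 => "a1"
  'b' x 1 => "b1"
Compressed: "c2b1c2b1a1b1"
Compressed length: 12

12


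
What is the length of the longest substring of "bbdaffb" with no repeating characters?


Input: "bbdaffb"
Sliding window (track last position of each char):
  Position 0 ('b'): window [0,0] length 1 -- new best
  Position 1 ('b'): repeat (last at 0), move window start to 1
  Position 1 ('b'): window [1,1] length 1
  Position 2 ('d'): window [1,2] length 2 -- new best
  Position 3 ('a'): window [1,3] length 3 -- new best
  Position 4 ('f'): window [1,4] length 4 -- new best
  Position 5 ('f'): repeat (last at 4), move window start to 5
  Position 5 ('f'): window [5,5] length 1
  Position 6 ('b'): window [5,6] length 2
Longest substring with no repeats: "bdaf" with length 4

4


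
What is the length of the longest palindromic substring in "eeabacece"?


Input: "eeabacece"
Checking substrings for palindromes:
  [2:5] "aba" (len 3) => palindrome
  [5:8] "cec" (len 3) => palindrome
  [6:9] "ece" (len 3) => palindrome
  [0:2] "ee" (len 2) => palindrome
Longest palindromic substring: "aba" with length 3

3


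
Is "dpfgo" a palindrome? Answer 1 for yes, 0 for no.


Input: dpfgo
Reversed: ogfpd
  Compare pos 0 ('d') with pos 4 ('o'): MISMATCH
  Compare pos 1 ('p') with pos 3 ('g'): MISMATCH
Result: not a palindrome

0


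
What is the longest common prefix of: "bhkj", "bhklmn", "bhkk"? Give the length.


Words: bhkj, bhklmn, bhkk
  Position 0: all 'b' => match
  Position 1: all 'h' => match
  Position 2: all 'k' => match
  Position 3: ('j', 'l', 'k') => mismatch, stop
LCP = "bhk" (length 3)

3


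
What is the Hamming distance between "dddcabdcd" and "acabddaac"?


Comparing "dddcabdcd" and "acabddaac" position by position:
  Position 0: 'd' vs 'a' => differ
  Position 1: 'd' vs 'c' => differ
  Position 2: 'd' vs 'a' => differ
  Position 3: 'c' vs 'b' => differ
  Position 4: 'a' vs 'd' => differ
  Position 5: 'b' vs 'd' => differ
  Position 6: 'd' vs 'a' => differ
  Position 7: 'c' vs 'a' => differ
  Position 8: 'd' vs 'c' => differ
Total differences (Hamming distance): 9

9


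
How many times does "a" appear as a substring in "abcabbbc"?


Searching for "a" in "abcabbbc"
Scanning each position:
  Position 0: "a" => MATCH
  Position 1: "b" => no
  Position 2: "c" => no
  Position 3: "a" => MATCH
  Position 4: "b" => no
  Position 5: "b" => no
  Position 6: "b" => no
  Position 7: "c" => no
Total occurrences: 2

2


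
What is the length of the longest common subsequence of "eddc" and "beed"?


LCS of "eddc" and "beed"
DP table:
           b    e    e    d
      0    0    0    0    0
  e   0    0    1    1    1
  d   0    0    1    1    2
  d   0    0    1    1    2
  c   0    0    1    1    2
LCS length = dp[4][4] = 2

2


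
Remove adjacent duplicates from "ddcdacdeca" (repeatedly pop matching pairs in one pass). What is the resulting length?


Input: ddcdacdeca
Stack-based adjacent duplicate removal:
  Read 'd': push. Stack: d
  Read 'd': matches stack top 'd' => pop. Stack: (empty)
  Read 'c': push. Stack: c
  Read 'd': push. Stack: cd
  Read 'a': push. Stack: cda
  Read 'c': push. Stack: cdac
  Read 'd': push. Stack: cdacd
  Read 'e': push. Stack: cdacde
  Read 'c': push. Stack: cdacdec
  Read 'a': push. Stack: cdacdeca
Final stack: "cdacdeca" (length 8)

8


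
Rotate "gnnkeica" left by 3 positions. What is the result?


Input: "gnnkeica", rotate left by 3
First 3 characters: "gnn"
Remaining characters: "keica"
Concatenate remaining + first: "keica" + "gnn" = "keicagnn"

keicagnn


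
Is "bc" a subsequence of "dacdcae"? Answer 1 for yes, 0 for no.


Check if "bc" is a subsequence of "dacdcae"
Greedy scan:
  Position 0 ('d'): no match needed
  Position 1 ('a'): no match needed
  Position 2 ('c'): no match needed
  Position 3 ('d'): no match needed
  Position 4 ('c'): no match needed
  Position 5 ('a'): no match needed
  Position 6 ('e'): no match needed
Only matched 0/2 characters => not a subsequence

0


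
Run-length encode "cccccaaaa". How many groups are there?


Input: cccccaaaa
Scanning for consecutive runs:
  Group 1: 'c' x 5 (positions 0-4)
  Group 2: 'a' x 4 (positions 5-8)
Total groups: 2

2


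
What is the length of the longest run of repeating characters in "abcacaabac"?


Input: "abcacaabac"
Scanning for longest run:
  Position 1 ('b'): new char, reset run to 1
  Position 2 ('c'): new char, reset run to 1
  Position 3 ('a'): new char, reset run to 1
  Position 4 ('c'): new char, reset run to 1
  Position 5 ('a'): new char, reset run to 1
  Position 6 ('a'): continues run of 'a', length=2
  Position 7 ('b'): new char, reset run to 1
  Position 8 ('a'): new char, reset run to 1
  Position 9 ('c'): new char, reset run to 1
Longest run: 'a' with length 2

2


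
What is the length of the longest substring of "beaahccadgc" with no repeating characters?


Input: "beaahccadgc"
Sliding window (track last position of each char):
  Position 0 ('b'): window [0,0] length 1 -- new best
  Position 1 ('e'): window [0,1] length 2 -- new best
  Position 2 ('a'): window [0,2] length 3 -- new best
  Position 3 ('a'): repeat (last at 2), move window start to 3
  Position 3 ('a'): window [3,3] length 1
  Position 4 ('h'): window [3,4] length 2
  Position 5 ('c'): window [3,5] length 3
  Position 6 ('c'): repeat (last at 5), move window start to 6
  Position 6 ('c'): window [6,6] length 1
  Position 7 ('a'): window [6,7] length 2
  Position 8 ('d'): window [6,8] length 3
  Position 9 ('g'): window [6,9] length 4 -- new best
  Position 10 ('c'): repeat (last at 6), move window start to 7
  Position 10 ('c'): window [7,10] length 4
Longest substring with no repeats: "cadg" with length 4

4


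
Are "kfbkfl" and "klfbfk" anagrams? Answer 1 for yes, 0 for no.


Strings: "kfbkfl", "klfbfk"
Sorted first:  bffkkl
Sorted second: bffkkl
Sorted forms match => anagrams

1


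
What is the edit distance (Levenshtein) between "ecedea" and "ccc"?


Computing edit distance: "ecedea" -> "ccc"
DP table:
           c    c    c
      0    1    2    3
  e   1    1    2    3
  c   2    1    1    2
  e   3    2    2    2
  d   4    3    3    3
  e   5    4    4    4
  a   6    5    5    5
Edit distance = dp[6][3] = 5

5


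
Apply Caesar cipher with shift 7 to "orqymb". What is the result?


Caesar cipher: shift "orqymb" by 7
  'o' (pos 14) + 7 = pos 21 = 'v'
  'r' (pos 17) + 7 = pos 24 = 'y'
  'q' (pos 16) + 7 = pos 23 = 'x'
  'y' (pos 24) + 7 = pos 5 = 'f'
  'm' (pos 12) + 7 = pos 19 = 't'
  'b' (pos 1) + 7 = pos 8 = 'i'
Result: vyxfti

vyxfti


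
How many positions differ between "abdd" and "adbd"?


Comparing "abdd" and "adbd" position by position:
  Position 0: 'a' vs 'a' => same
  Position 1: 'b' vs 'd' => DIFFER
  Position 2: 'd' vs 'b' => DIFFER
  Position 3: 'd' vs 'd' => same
Positions that differ: 2

2


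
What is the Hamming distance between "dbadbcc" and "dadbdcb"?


Comparing "dbadbcc" and "dadbdcb" position by position:
  Position 0: 'd' vs 'd' => same
  Position 1: 'b' vs 'a' => differ
  Position 2: 'a' vs 'd' => differ
  Position 3: 'd' vs 'b' => differ
  Position 4: 'b' vs 'd' => differ
  Position 5: 'c' vs 'c' => same
  Position 6: 'c' vs 'b' => differ
Total differences (Hamming distance): 5

5


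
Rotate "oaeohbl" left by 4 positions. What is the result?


Input: "oaeohbl", rotate left by 4
First 4 characters: "oaeo"
Remaining characters: "hbl"
Concatenate remaining + first: "hbl" + "oaeo" = "hbloaeo"

hbloaeo


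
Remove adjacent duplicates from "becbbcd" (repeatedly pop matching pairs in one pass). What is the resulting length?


Input: becbbcd
Stack-based adjacent duplicate removal:
  Read 'b': push. Stack: b
  Read 'e': push. Stack: be
  Read 'c': push. Stack: bec
  Read 'b': push. Stack: becb
  Read 'b': matches stack top 'b' => pop. Stack: bec
  Read 'c': matches stack top 'c' => pop. Stack: be
  Read 'd': push. Stack: bed
Final stack: "bed" (length 3)

3


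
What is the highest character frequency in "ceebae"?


Input: ceebae
Character counts:
  'a': 1
  'b': 1
  'c': 1
  'e': 3
Maximum frequency: 3

3


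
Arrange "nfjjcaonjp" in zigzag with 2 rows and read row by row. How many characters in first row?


Zigzag "nfjjcaonjp" into 2 rows:
Placing characters:
  'n' => row 0
  'f' => row 1
  'j' => row 0
  'j' => row 1
  'c' => row 0
  'a' => row 1
  'o' => row 0
  'n' => row 1
  'j' => row 0
  'p' => row 1
Rows:
  Row 0: "njcoj"
  Row 1: "fjanp"
First row length: 5

5


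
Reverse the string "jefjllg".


Input: jefjllg
Reading characters right to left:
  Position 6: 'g'
  Position 5: 'l'
  Position 4: 'l'
  Position 3: 'j'
  Position 2: 'f'
  Position 1: 'e'
  Position 0: 'j'
Reversed: glljfej

glljfej


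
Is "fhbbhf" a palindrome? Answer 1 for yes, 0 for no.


Input: fhbbhf
Reversed: fhbbhf
  Compare pos 0 ('f') with pos 5 ('f'): match
  Compare pos 1 ('h') with pos 4 ('h'): match
  Compare pos 2 ('b') with pos 3 ('b'): match
Result: palindrome

1


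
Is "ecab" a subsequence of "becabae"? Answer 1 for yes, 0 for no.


Check if "ecab" is a subsequence of "becabae"
Greedy scan:
  Position 0 ('b'): no match needed
  Position 1 ('e'): matches sub[0] = 'e'
  Position 2 ('c'): matches sub[1] = 'c'
  Position 3 ('a'): matches sub[2] = 'a'
  Position 4 ('b'): matches sub[3] = 'b'
  Position 5 ('a'): no match needed
  Position 6 ('e'): no match needed
All 4 characters matched => is a subsequence

1


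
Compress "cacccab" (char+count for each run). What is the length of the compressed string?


Input: cacccab
Runs:
  'c' x 1 => "c1"
  'a' x 1 => "a1"
  'c' x 3 => "c3"
  'a' x 1 => "a1"
  'b' x 1 => "b1"
Compressed: "c1a1c3a1b1"
Compressed length: 10

10


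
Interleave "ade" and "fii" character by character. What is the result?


Interleaving "ade" and "fii":
  Position 0: 'a' from first, 'f' from second => "af"
  Position 1: 'd' from first, 'i' from second => "di"
  Position 2: 'e' from first, 'i' from second => "ei"
Result: afdiei

afdiei


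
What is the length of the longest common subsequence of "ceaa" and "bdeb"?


LCS of "ceaa" and "bdeb"
DP table:
           b    d    e    b
      0    0    0    0    0
  c   0    0    0    0    0
  e   0    0    0    1    1
  a   0    0    0    1    1
  a   0    0    0    1    1
LCS length = dp[4][4] = 1

1


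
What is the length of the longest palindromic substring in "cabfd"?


Input: "cabfd"
Checking substrings for palindromes:
  No multi-char palindromic substrings found
Longest palindromic substring: "c" with length 1

1


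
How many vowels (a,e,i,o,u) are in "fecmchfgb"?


Input: fecmchfgb
Checking each character:
  'f' at position 0: consonant
  'e' at position 1: vowel (running total: 1)
  'c' at position 2: consonant
  'm' at position 3: consonant
  'c' at position 4: consonant
  'h' at position 5: consonant
  'f' at position 6: consonant
  'g' at position 7: consonant
  'b' at position 8: consonant
Total vowels: 1

1


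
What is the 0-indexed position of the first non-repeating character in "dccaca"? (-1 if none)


Input: dccaca
Character frequencies:
  'a': 2
  'c': 3
  'd': 1
Scanning left to right for freq == 1:
  Position 0 ('d'): unique! => answer = 0

0


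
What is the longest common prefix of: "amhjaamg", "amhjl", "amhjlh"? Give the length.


Words: amhjaamg, amhjl, amhjlh
  Position 0: all 'a' => match
  Position 1: all 'm' => match
  Position 2: all 'h' => match
  Position 3: all 'j' => match
  Position 4: ('a', 'l', 'l') => mismatch, stop
LCP = "amhj" (length 4)

4


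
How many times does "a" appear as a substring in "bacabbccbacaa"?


Searching for "a" in "bacabbccbacaa"
Scanning each position:
  Position 0: "b" => no
  Position 1: "a" => MATCH
  Position 2: "c" => no
  Position 3: "a" => MATCH
  Position 4: "b" => no
  Position 5: "b" => no
  Position 6: "c" => no
  Position 7: "c" => no
  Position 8: "b" => no
  Position 9: "a" => MATCH
  Position 10: "c" => no
  Position 11: "a" => MATCH
  Position 12: "a" => MATCH
Total occurrences: 5

5


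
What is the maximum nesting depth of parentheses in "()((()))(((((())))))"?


Input: "()((()))(((((())))))"
Tracking depth:
  Position 0 '(': depth becomes 1
  Position 1 ')': depth becomes 0
  Position 2 '(': depth becomes 1
  Position 3 '(': depth becomes 2
  Position 4 '(': depth becomes 3
  Position 5 ')': depth becomes 2
  Position 6 ')': depth becomes 1
  Position 7 ')': depth becomes 0
  Position 8 '(': depth becomes 1
  Position 9 '(': depth becomes 2
  Position 10 '(': depth becomes 3
  Position 11 '(': depth becomes 4
  Position 12 '(': depth becomes 5
  Position 13 '(': depth becomes 6
  Position 14 ')': depth becomes 5
  Position 15 ')': depth becomes 4
  Position 16 ')': depth becomes 3
  Position 17 ')': depth becomes 2
  Position 18 ')': depth becomes 1
  Position 19 ')': depth becomes 0
Maximum depth reached: 6

6


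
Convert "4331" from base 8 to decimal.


Input: "4331" in base 8
Positional expansion:
  Digit '4' (value 4) x 8^3 = 2048
  Digit '3' (value 3) x 8^2 = 192
  Digit '3' (value 3) x 8^1 = 24
  Digit '1' (value 1) x 8^0 = 1
Sum = 2265

2265


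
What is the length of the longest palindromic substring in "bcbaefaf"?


Input: "bcbaefaf"
Checking substrings for palindromes:
  [0:3] "bcb" (len 3) => palindrome
  [5:8] "faf" (len 3) => palindrome
Longest palindromic substring: "bcb" with length 3

3


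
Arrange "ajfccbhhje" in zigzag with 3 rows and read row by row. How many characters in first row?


Zigzag "ajfccbhhje" into 3 rows:
Placing characters:
  'a' => row 0
  'j' => row 1
  'f' => row 2
  'c' => row 1
  'c' => row 0
  'b' => row 1
  'h' => row 2
  'h' => row 1
  'j' => row 0
  'e' => row 1
Rows:
  Row 0: "acj"
  Row 1: "jcbhe"
  Row 2: "fh"
First row length: 3

3


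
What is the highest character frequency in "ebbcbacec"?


Input: ebbcbacec
Character counts:
  'a': 1
  'b': 3
  'c': 3
  'e': 2
Maximum frequency: 3

3


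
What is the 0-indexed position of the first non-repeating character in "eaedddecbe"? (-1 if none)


Input: eaedddecbe
Character frequencies:
  'a': 1
  'b': 1
  'c': 1
  'd': 3
  'e': 4
Scanning left to right for freq == 1:
  Position 0 ('e'): freq=4, skip
  Position 1 ('a'): unique! => answer = 1

1


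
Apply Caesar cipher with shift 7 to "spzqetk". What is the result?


Caesar cipher: shift "spzqetk" by 7
  's' (pos 18) + 7 = pos 25 = 'z'
  'p' (pos 15) + 7 = pos 22 = 'w'
  'z' (pos 25) + 7 = pos 6 = 'g'
  'q' (pos 16) + 7 = pos 23 = 'x'
  'e' (pos 4) + 7 = pos 11 = 'l'
  't' (pos 19) + 7 = pos 0 = 'a'
  'k' (pos 10) + 7 = pos 17 = 'r'
Result: zwgxlar

zwgxlar


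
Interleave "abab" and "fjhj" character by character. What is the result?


Interleaving "abab" and "fjhj":
  Position 0: 'a' from first, 'f' from second => "af"
  Position 1: 'b' from first, 'j' from second => "bj"
  Position 2: 'a' from first, 'h' from second => "ah"
  Position 3: 'b' from first, 'j' from second => "bj"
Result: afbjahbj

afbjahbj


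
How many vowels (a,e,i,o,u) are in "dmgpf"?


Input: dmgpf
Checking each character:
  'd' at position 0: consonant
  'm' at position 1: consonant
  'g' at position 2: consonant
  'p' at position 3: consonant
  'f' at position 4: consonant
Total vowels: 0

0


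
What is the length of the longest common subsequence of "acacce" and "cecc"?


LCS of "acacce" and "cecc"
DP table:
           c    e    c    c
      0    0    0    0    0
  a   0    0    0    0    0
  c   0    1    1    1    1
  a   0    1    1    1    1
  c   0    1    1    2    2
  c   0    1    1    2    3
  e   0    1    2    2    3
LCS length = dp[6][4] = 3

3


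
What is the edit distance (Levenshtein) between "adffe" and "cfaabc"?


Computing edit distance: "adffe" -> "cfaabc"
DP table:
           c    f    a    a    b    c
      0    1    2    3    4    5    6
  a   1    1    2    2    3    4    5
  d   2    2    2    3    3    4    5
  f   3    3    2    3    4    4    5
  f   4    4    3    3    4    5    5
  e   5    5    4    4    4    5    6
Edit distance = dp[5][6] = 6

6


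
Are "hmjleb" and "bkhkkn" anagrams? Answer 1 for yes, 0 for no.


Strings: "hmjleb", "bkhkkn"
Sorted first:  behjlm
Sorted second: bhkkkn
Differ at position 1: 'e' vs 'h' => not anagrams

0


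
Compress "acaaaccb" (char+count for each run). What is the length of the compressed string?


Input: acaaaccb
Runs:
  'a' x 1 => "a1"
  'c' x 1 => "c1"
  'a' x 3 => "a3"
  'c' x 2 => "c2"
  'b' x 1 => "b1"
Compressed: "a1c1a3c2b1"
Compressed length: 10

10


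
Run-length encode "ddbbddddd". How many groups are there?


Input: ddbbddddd
Scanning for consecutive runs:
  Group 1: 'd' x 2 (positions 0-1)
  Group 2: 'b' x 2 (positions 2-3)
  Group 3: 'd' x 5 (positions 4-8)
Total groups: 3

3


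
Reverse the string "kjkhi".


Input: kjkhi
Reading characters right to left:
  Position 4: 'i'
  Position 3: 'h'
  Position 2: 'k'
  Position 1: 'j'
  Position 0: 'k'
Reversed: ihkjk

ihkjk


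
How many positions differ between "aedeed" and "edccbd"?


Comparing "aedeed" and "edccbd" position by position:
  Position 0: 'a' vs 'e' => DIFFER
  Position 1: 'e' vs 'd' => DIFFER
  Position 2: 'd' vs 'c' => DIFFER
  Position 3: 'e' vs 'c' => DIFFER
  Position 4: 'e' vs 'b' => DIFFER
  Position 5: 'd' vs 'd' => same
Positions that differ: 5

5


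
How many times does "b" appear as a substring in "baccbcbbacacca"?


Searching for "b" in "baccbcbbacacca"
Scanning each position:
  Position 0: "b" => MATCH
  Position 1: "a" => no
  Position 2: "c" => no
  Position 3: "c" => no
  Position 4: "b" => MATCH
  Position 5: "c" => no
  Position 6: "b" => MATCH
  Position 7: "b" => MATCH
  Position 8: "a" => no
  Position 9: "c" => no
  Position 10: "a" => no
  Position 11: "c" => no
  Position 12: "c" => no
  Position 13: "a" => no
Total occurrences: 4

4


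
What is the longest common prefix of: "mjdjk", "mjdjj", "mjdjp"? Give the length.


Words: mjdjk, mjdjj, mjdjp
  Position 0: all 'm' => match
  Position 1: all 'j' => match
  Position 2: all 'd' => match
  Position 3: all 'j' => match
  Position 4: ('k', 'j', 'p') => mismatch, stop
LCP = "mjdj" (length 4)

4


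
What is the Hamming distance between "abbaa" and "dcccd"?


Comparing "abbaa" and "dcccd" position by position:
  Position 0: 'a' vs 'd' => differ
  Position 1: 'b' vs 'c' => differ
  Position 2: 'b' vs 'c' => differ
  Position 3: 'a' vs 'c' => differ
  Position 4: 'a' vs 'd' => differ
Total differences (Hamming distance): 5

5


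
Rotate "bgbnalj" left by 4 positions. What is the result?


Input: "bgbnalj", rotate left by 4
First 4 characters: "bgbn"
Remaining characters: "alj"
Concatenate remaining + first: "alj" + "bgbn" = "aljbgbn"

aljbgbn


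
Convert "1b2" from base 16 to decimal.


Input: "1b2" in base 16
Positional expansion:
  Digit '1' (value 1) x 16^2 = 256
  Digit 'b' (value 11) x 16^1 = 176
  Digit '2' (value 2) x 16^0 = 2
Sum = 434

434


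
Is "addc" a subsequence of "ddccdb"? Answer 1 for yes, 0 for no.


Check if "addc" is a subsequence of "ddccdb"
Greedy scan:
  Position 0 ('d'): no match needed
  Position 1 ('d'): no match needed
  Position 2 ('c'): no match needed
  Position 3 ('c'): no match needed
  Position 4 ('d'): no match needed
  Position 5 ('b'): no match needed
Only matched 0/4 characters => not a subsequence

0


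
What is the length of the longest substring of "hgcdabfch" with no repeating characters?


Input: "hgcdabfch"
Sliding window (track last position of each char):
  Position 0 ('h'): window [0,0] length 1 -- new best
  Position 1 ('g'): window [0,1] length 2 -- new best
  Position 2 ('c'): window [0,2] length 3 -- new best
  Position 3 ('d'): window [0,3] length 4 -- new best
  Position 4 ('a'): window [0,4] length 5 -- new best
  Position 5 ('b'): window [0,5] length 6 -- new best
  Position 6 ('f'): window [0,6] length 7 -- new best
  Position 7 ('c'): repeat (last at 2), move window start to 3
  Position 7 ('c'): window [3,7] length 5
  Position 8 ('h'): window [3,8] length 6
Longest substring with no repeats: "hgcdabf" with length 7

7


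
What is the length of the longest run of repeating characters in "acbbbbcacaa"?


Input: "acbbbbcacaa"
Scanning for longest run:
  Position 1 ('c'): new char, reset run to 1
  Position 2 ('b'): new char, reset run to 1
  Position 3 ('b'): continues run of 'b', length=2
  Position 4 ('b'): continues run of 'b', length=3
  Position 5 ('b'): continues run of 'b', length=4
  Position 6 ('c'): new char, reset run to 1
  Position 7 ('a'): new char, reset run to 1
  Position 8 ('c'): new char, reset run to 1
  Position 9 ('a'): new char, reset run to 1
  Position 10 ('a'): continues run of 'a', length=2
Longest run: 'b' with length 4

4


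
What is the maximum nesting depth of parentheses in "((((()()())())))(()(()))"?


Input: "((((()()())())))(()(()))"
Tracking depth:
  Position 0 '(': depth becomes 1
  Position 1 '(': depth becomes 2
  Position 2 '(': depth becomes 3
  Position 3 '(': depth becomes 4
  Position 4 '(': depth becomes 5
  Position 5 ')': depth becomes 4
  Position 6 '(': depth becomes 5
  Position 7 ')': depth becomes 4
  Position 8 '(': depth becomes 5
  Position 9 ')': depth becomes 4
  Position 10 ')': depth becomes 3
  Position 11 '(': depth becomes 4
  Position 12 ')': depth becomes 3
  Position 13 ')': depth becomes 2
  Position 14 ')': depth becomes 1
  Position 15 ')': depth becomes 0
  Position 16 '(': depth becomes 1
  Position 17 '(': depth becomes 2
  Position 18 ')': depth becomes 1
  Position 19 '(': depth becomes 2
  Position 20 '(': depth becomes 3
  Position 21 ')': depth becomes 2
  Position 22 ')': depth becomes 1
  Position 23 ')': depth becomes 0
Maximum depth reached: 5

5


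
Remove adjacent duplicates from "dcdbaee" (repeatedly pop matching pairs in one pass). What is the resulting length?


Input: dcdbaee
Stack-based adjacent duplicate removal:
  Read 'd': push. Stack: d
  Read 'c': push. Stack: dc
  Read 'd': push. Stack: dcd
  Read 'b': push. Stack: dcdb
  Read 'a': push. Stack: dcdba
  Read 'e': push. Stack: dcdbae
  Read 'e': matches stack top 'e' => pop. Stack: dcdba
Final stack: "dcdba" (length 5)

5


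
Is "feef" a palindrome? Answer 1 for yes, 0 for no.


Input: feef
Reversed: feef
  Compare pos 0 ('f') with pos 3 ('f'): match
  Compare pos 1 ('e') with pos 2 ('e'): match
Result: palindrome

1


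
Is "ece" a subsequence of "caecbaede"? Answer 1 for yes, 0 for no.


Check if "ece" is a subsequence of "caecbaede"
Greedy scan:
  Position 0 ('c'): no match needed
  Position 1 ('a'): no match needed
  Position 2 ('e'): matches sub[0] = 'e'
  Position 3 ('c'): matches sub[1] = 'c'
  Position 4 ('b'): no match needed
  Position 5 ('a'): no match needed
  Position 6 ('e'): matches sub[2] = 'e'
  Position 7 ('d'): no match needed
  Position 8 ('e'): no match needed
All 3 characters matched => is a subsequence

1


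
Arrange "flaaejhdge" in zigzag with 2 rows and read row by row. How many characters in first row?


Zigzag "flaaejhdge" into 2 rows:
Placing characters:
  'f' => row 0
  'l' => row 1
  'a' => row 0
  'a' => row 1
  'e' => row 0
  'j' => row 1
  'h' => row 0
  'd' => row 1
  'g' => row 0
  'e' => row 1
Rows:
  Row 0: "faehg"
  Row 1: "lajde"
First row length: 5

5


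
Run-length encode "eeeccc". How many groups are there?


Input: eeeccc
Scanning for consecutive runs:
  Group 1: 'e' x 3 (positions 0-2)
  Group 2: 'c' x 3 (positions 3-5)
Total groups: 2

2


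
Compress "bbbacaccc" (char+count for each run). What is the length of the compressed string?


Input: bbbacaccc
Runs:
  'b' x 3 => "b3"
  'a' x 1 => "a1"
  'c' x 1 => "c1"
  'a' x 1 => "a1"
  'c' x 3 => "c3"
Compressed: "b3a1c1a1c3"
Compressed length: 10

10


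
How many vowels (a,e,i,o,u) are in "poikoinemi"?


Input: poikoinemi
Checking each character:
  'p' at position 0: consonant
  'o' at position 1: vowel (running total: 1)
  'i' at position 2: vowel (running total: 2)
  'k' at position 3: consonant
  'o' at position 4: vowel (running total: 3)
  'i' at position 5: vowel (running total: 4)
  'n' at position 6: consonant
  'e' at position 7: vowel (running total: 5)
  'm' at position 8: consonant
  'i' at position 9: vowel (running total: 6)
Total vowels: 6

6


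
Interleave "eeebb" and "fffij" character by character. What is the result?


Interleaving "eeebb" and "fffij":
  Position 0: 'e' from first, 'f' from second => "ef"
  Position 1: 'e' from first, 'f' from second => "ef"
  Position 2: 'e' from first, 'f' from second => "ef"
  Position 3: 'b' from first, 'i' from second => "bi"
  Position 4: 'b' from first, 'j' from second => "bj"
Result: efefefbibj

efefefbibj


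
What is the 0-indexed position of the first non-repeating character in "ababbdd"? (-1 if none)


Input: ababbdd
Character frequencies:
  'a': 2
  'b': 3
  'd': 2
Scanning left to right for freq == 1:
  Position 0 ('a'): freq=2, skip
  Position 1 ('b'): freq=3, skip
  Position 2 ('a'): freq=2, skip
  Position 3 ('b'): freq=3, skip
  Position 4 ('b'): freq=3, skip
  Position 5 ('d'): freq=2, skip
  Position 6 ('d'): freq=2, skip
  No unique character found => answer = -1

-1


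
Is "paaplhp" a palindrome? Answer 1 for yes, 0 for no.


Input: paaplhp
Reversed: phlpaap
  Compare pos 0 ('p') with pos 6 ('p'): match
  Compare pos 1 ('a') with pos 5 ('h'): MISMATCH
  Compare pos 2 ('a') with pos 4 ('l'): MISMATCH
Result: not a palindrome

0


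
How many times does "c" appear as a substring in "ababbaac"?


Searching for "c" in "ababbaac"
Scanning each position:
  Position 0: "a" => no
  Position 1: "b" => no
  Position 2: "a" => no
  Position 3: "b" => no
  Position 4: "b" => no
  Position 5: "a" => no
  Position 6: "a" => no
  Position 7: "c" => MATCH
Total occurrences: 1

1
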